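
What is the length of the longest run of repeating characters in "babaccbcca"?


Input: "babaccbcca"
Scanning for longest run:
  Position 1 ('a'): new char, reset run to 1
  Position 2 ('b'): new char, reset run to 1
  Position 3 ('a'): new char, reset run to 1
  Position 4 ('c'): new char, reset run to 1
  Position 5 ('c'): continues run of 'c', length=2
  Position 6 ('b'): new char, reset run to 1
  Position 7 ('c'): new char, reset run to 1
  Position 8 ('c'): continues run of 'c', length=2
  Position 9 ('a'): new char, reset run to 1
Longest run: 'c' with length 2

2


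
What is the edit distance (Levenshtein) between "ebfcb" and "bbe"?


Computing edit distance: "ebfcb" -> "bbe"
DP table:
           b    b    e
      0    1    2    3
  e   1    1    2    2
  b   2    1    1    2
  f   3    2    2    2
  c   4    3    3    3
  b   5    4    3    4
Edit distance = dp[5][3] = 4

4


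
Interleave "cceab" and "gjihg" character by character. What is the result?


Interleaving "cceab" and "gjihg":
  Position 0: 'c' from first, 'g' from second => "cg"
  Position 1: 'c' from first, 'j' from second => "cj"
  Position 2: 'e' from first, 'i' from second => "ei"
  Position 3: 'a' from first, 'h' from second => "ah"
  Position 4: 'b' from first, 'g' from second => "bg"
Result: cgcjeiahbg

cgcjeiahbg


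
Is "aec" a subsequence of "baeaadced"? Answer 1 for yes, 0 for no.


Check if "aec" is a subsequence of "baeaadced"
Greedy scan:
  Position 0 ('b'): no match needed
  Position 1 ('a'): matches sub[0] = 'a'
  Position 2 ('e'): matches sub[1] = 'e'
  Position 3 ('a'): no match needed
  Position 4 ('a'): no match needed
  Position 5 ('d'): no match needed
  Position 6 ('c'): matches sub[2] = 'c'
  Position 7 ('e'): no match needed
  Position 8 ('d'): no match needed
All 3 characters matched => is a subsequence

1


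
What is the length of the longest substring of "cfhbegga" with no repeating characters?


Input: "cfhbegga"
Sliding window (track last position of each char):
  Position 0 ('c'): window [0,0] length 1 -- new best
  Position 1 ('f'): window [0,1] length 2 -- new best
  Position 2 ('h'): window [0,2] length 3 -- new best
  Position 3 ('b'): window [0,3] length 4 -- new best
  Position 4 ('e'): window [0,4] length 5 -- new best
  Position 5 ('g'): window [0,5] length 6 -- new best
  Position 6 ('g'): repeat (last at 5), move window start to 6
  Position 6 ('g'): window [6,6] length 1
  Position 7 ('a'): window [6,7] length 2
Longest substring with no repeats: "cfhbeg" with length 6

6


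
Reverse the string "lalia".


Input: lalia
Reading characters right to left:
  Position 4: 'a'
  Position 3: 'i'
  Position 2: 'l'
  Position 1: 'a'
  Position 0: 'l'
Reversed: ailal

ailal


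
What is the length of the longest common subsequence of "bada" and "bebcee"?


LCS of "bada" and "bebcee"
DP table:
           b    e    b    c    e    e
      0    0    0    0    0    0    0
  b   0    1    1    1    1    1    1
  a   0    1    1    1    1    1    1
  d   0    1    1    1    1    1    1
  a   0    1    1    1    1    1    1
LCS length = dp[4][6] = 1

1


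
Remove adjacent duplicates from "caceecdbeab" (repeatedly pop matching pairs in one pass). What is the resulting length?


Input: caceecdbeab
Stack-based adjacent duplicate removal:
  Read 'c': push. Stack: c
  Read 'a': push. Stack: ca
  Read 'c': push. Stack: cac
  Read 'e': push. Stack: cace
  Read 'e': matches stack top 'e' => pop. Stack: cac
  Read 'c': matches stack top 'c' => pop. Stack: ca
  Read 'd': push. Stack: cad
  Read 'b': push. Stack: cadb
  Read 'e': push. Stack: cadbe
  Read 'a': push. Stack: cadbea
  Read 'b': push. Stack: cadbeab
Final stack: "cadbeab" (length 7)

7


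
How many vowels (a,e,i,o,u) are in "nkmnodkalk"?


Input: nkmnodkalk
Checking each character:
  'n' at position 0: consonant
  'k' at position 1: consonant
  'm' at position 2: consonant
  'n' at position 3: consonant
  'o' at position 4: vowel (running total: 1)
  'd' at position 5: consonant
  'k' at position 6: consonant
  'a' at position 7: vowel (running total: 2)
  'l' at position 8: consonant
  'k' at position 9: consonant
Total vowels: 2

2


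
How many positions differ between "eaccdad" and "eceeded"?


Comparing "eaccdad" and "eceeded" position by position:
  Position 0: 'e' vs 'e' => same
  Position 1: 'a' vs 'c' => DIFFER
  Position 2: 'c' vs 'e' => DIFFER
  Position 3: 'c' vs 'e' => DIFFER
  Position 4: 'd' vs 'd' => same
  Position 5: 'a' vs 'e' => DIFFER
  Position 6: 'd' vs 'd' => same
Positions that differ: 4

4


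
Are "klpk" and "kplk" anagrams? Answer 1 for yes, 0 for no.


Strings: "klpk", "kplk"
Sorted first:  kklp
Sorted second: kklp
Sorted forms match => anagrams

1


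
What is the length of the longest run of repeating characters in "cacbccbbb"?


Input: "cacbccbbb"
Scanning for longest run:
  Position 1 ('a'): new char, reset run to 1
  Position 2 ('c'): new char, reset run to 1
  Position 3 ('b'): new char, reset run to 1
  Position 4 ('c'): new char, reset run to 1
  Position 5 ('c'): continues run of 'c', length=2
  Position 6 ('b'): new char, reset run to 1
  Position 7 ('b'): continues run of 'b', length=2
  Position 8 ('b'): continues run of 'b', length=3
Longest run: 'b' with length 3

3


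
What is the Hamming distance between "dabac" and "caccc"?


Comparing "dabac" and "caccc" position by position:
  Position 0: 'd' vs 'c' => differ
  Position 1: 'a' vs 'a' => same
  Position 2: 'b' vs 'c' => differ
  Position 3: 'a' vs 'c' => differ
  Position 4: 'c' vs 'c' => same
Total differences (Hamming distance): 3

3


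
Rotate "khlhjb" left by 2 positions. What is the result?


Input: "khlhjb", rotate left by 2
First 2 characters: "kh"
Remaining characters: "lhjb"
Concatenate remaining + first: "lhjb" + "kh" = "lhjbkh"

lhjbkh


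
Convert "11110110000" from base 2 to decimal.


Input: "11110110000" in base 2
Positional expansion:
  Digit '1' (value 1) x 2^10 = 1024
  Digit '1' (value 1) x 2^9 = 512
  Digit '1' (value 1) x 2^8 = 256
  Digit '1' (value 1) x 2^7 = 128
  Digit '0' (value 0) x 2^6 = 0
  Digit '1' (value 1) x 2^5 = 32
  Digit '1' (value 1) x 2^4 = 16
  Digit '0' (value 0) x 2^3 = 0
  Digit '0' (value 0) x 2^2 = 0
  Digit '0' (value 0) x 2^1 = 0
  Digit '0' (value 0) x 2^0 = 0
Sum = 1968

1968


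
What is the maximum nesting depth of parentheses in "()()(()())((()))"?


Input: "()()(()())((()))"
Tracking depth:
  Position 0 '(': depth becomes 1
  Position 1 ')': depth becomes 0
  Position 2 '(': depth becomes 1
  Position 3 ')': depth becomes 0
  Position 4 '(': depth becomes 1
  Position 5 '(': depth becomes 2
  Position 6 ')': depth becomes 1
  Position 7 '(': depth becomes 2
  Position 8 ')': depth becomes 1
  Position 9 ')': depth becomes 0
  Position 10 '(': depth becomes 1
  Position 11 '(': depth becomes 2
  Position 12 '(': depth becomes 3
  Position 13 ')': depth becomes 2
  Position 14 ')': depth becomes 1
  Position 15 ')': depth becomes 0
Maximum depth reached: 3

3


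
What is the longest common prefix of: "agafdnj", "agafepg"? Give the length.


Words: agafdnj, agafepg
  Position 0: all 'a' => match
  Position 1: all 'g' => match
  Position 2: all 'a' => match
  Position 3: all 'f' => match
  Position 4: ('d', 'e') => mismatch, stop
LCP = "agaf" (length 4)

4


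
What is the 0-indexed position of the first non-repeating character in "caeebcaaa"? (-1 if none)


Input: caeebcaaa
Character frequencies:
  'a': 4
  'b': 1
  'c': 2
  'e': 2
Scanning left to right for freq == 1:
  Position 0 ('c'): freq=2, skip
  Position 1 ('a'): freq=4, skip
  Position 2 ('e'): freq=2, skip
  Position 3 ('e'): freq=2, skip
  Position 4 ('b'): unique! => answer = 4

4


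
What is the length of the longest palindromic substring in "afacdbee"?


Input: "afacdbee"
Checking substrings for palindromes:
  [0:3] "afa" (len 3) => palindrome
  [6:8] "ee" (len 2) => palindrome
Longest palindromic substring: "afa" with length 3

3


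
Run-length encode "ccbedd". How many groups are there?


Input: ccbedd
Scanning for consecutive runs:
  Group 1: 'c' x 2 (positions 0-1)
  Group 2: 'b' x 1 (positions 2-2)
  Group 3: 'e' x 1 (positions 3-3)
  Group 4: 'd' x 2 (positions 4-5)
Total groups: 4

4


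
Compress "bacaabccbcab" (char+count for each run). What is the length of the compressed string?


Input: bacaabccbcab
Runs:
  'b' x 1 => "b1"
  'a' x 1 => "a1"
  'c' x 1 => "c1"
  'a' x 2 => "a2"
  'b' x 1 => "b1"
  'c' x 2 => "c2"
  'b' x 1 => "b1"
  'c' x 1 => "c1"
  'a' x 1 => "a1"
  'b' x 1 => "b1"
Compressed: "b1a1c1a2b1c2b1c1a1b1"
Compressed length: 20

20


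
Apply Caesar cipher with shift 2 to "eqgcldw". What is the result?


Caesar cipher: shift "eqgcldw" by 2
  'e' (pos 4) + 2 = pos 6 = 'g'
  'q' (pos 16) + 2 = pos 18 = 's'
  'g' (pos 6) + 2 = pos 8 = 'i'
  'c' (pos 2) + 2 = pos 4 = 'e'
  'l' (pos 11) + 2 = pos 13 = 'n'
  'd' (pos 3) + 2 = pos 5 = 'f'
  'w' (pos 22) + 2 = pos 24 = 'y'
Result: gsienfy

gsienfy


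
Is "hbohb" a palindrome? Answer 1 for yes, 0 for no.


Input: hbohb
Reversed: bhobh
  Compare pos 0 ('h') with pos 4 ('b'): MISMATCH
  Compare pos 1 ('b') with pos 3 ('h'): MISMATCH
Result: not a palindrome

0


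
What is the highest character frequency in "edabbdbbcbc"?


Input: edabbdbbcbc
Character counts:
  'a': 1
  'b': 5
  'c': 2
  'd': 2
  'e': 1
Maximum frequency: 5

5


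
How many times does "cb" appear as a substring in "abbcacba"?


Searching for "cb" in "abbcacba"
Scanning each position:
  Position 0: "ab" => no
  Position 1: "bb" => no
  Position 2: "bc" => no
  Position 3: "ca" => no
  Position 4: "ac" => no
  Position 5: "cb" => MATCH
  Position 6: "ba" => no
Total occurrences: 1

1


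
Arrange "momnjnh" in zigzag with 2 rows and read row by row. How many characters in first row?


Zigzag "momnjnh" into 2 rows:
Placing characters:
  'm' => row 0
  'o' => row 1
  'm' => row 0
  'n' => row 1
  'j' => row 0
  'n' => row 1
  'h' => row 0
Rows:
  Row 0: "mmjh"
  Row 1: "onn"
First row length: 4

4


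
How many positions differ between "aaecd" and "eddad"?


Comparing "aaecd" and "eddad" position by position:
  Position 0: 'a' vs 'e' => DIFFER
  Position 1: 'a' vs 'd' => DIFFER
  Position 2: 'e' vs 'd' => DIFFER
  Position 3: 'c' vs 'a' => DIFFER
  Position 4: 'd' vs 'd' => same
Positions that differ: 4

4


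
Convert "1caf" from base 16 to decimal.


Input: "1caf" in base 16
Positional expansion:
  Digit '1' (value 1) x 16^3 = 4096
  Digit 'c' (value 12) x 16^2 = 3072
  Digit 'a' (value 10) x 16^1 = 160
  Digit 'f' (value 15) x 16^0 = 15
Sum = 7343

7343


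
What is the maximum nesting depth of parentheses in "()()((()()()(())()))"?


Input: "()()((()()()(())()))"
Tracking depth:
  Position 0 '(': depth becomes 1
  Position 1 ')': depth becomes 0
  Position 2 '(': depth becomes 1
  Position 3 ')': depth becomes 0
  Position 4 '(': depth becomes 1
  Position 5 '(': depth becomes 2
  Position 6 '(': depth becomes 3
  Position 7 ')': depth becomes 2
  Position 8 '(': depth becomes 3
  Position 9 ')': depth becomes 2
  Position 10 '(': depth becomes 3
  Position 11 ')': depth becomes 2
  Position 12 '(': depth becomes 3
  Position 13 '(': depth becomes 4
  Position 14 ')': depth becomes 3
  Position 15 ')': depth becomes 2
  Position 16 '(': depth becomes 3
  Position 17 ')': depth becomes 2
  Position 18 ')': depth becomes 1
  Position 19 ')': depth becomes 0
Maximum depth reached: 4

4


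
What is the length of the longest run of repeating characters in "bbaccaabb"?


Input: "bbaccaabb"
Scanning for longest run:
  Position 1 ('b'): continues run of 'b', length=2
  Position 2 ('a'): new char, reset run to 1
  Position 3 ('c'): new char, reset run to 1
  Position 4 ('c'): continues run of 'c', length=2
  Position 5 ('a'): new char, reset run to 1
  Position 6 ('a'): continues run of 'a', length=2
  Position 7 ('b'): new char, reset run to 1
  Position 8 ('b'): continues run of 'b', length=2
Longest run: 'b' with length 2

2


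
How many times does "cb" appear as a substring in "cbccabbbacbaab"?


Searching for "cb" in "cbccabbbacbaab"
Scanning each position:
  Position 0: "cb" => MATCH
  Position 1: "bc" => no
  Position 2: "cc" => no
  Position 3: "ca" => no
  Position 4: "ab" => no
  Position 5: "bb" => no
  Position 6: "bb" => no
  Position 7: "ba" => no
  Position 8: "ac" => no
  Position 9: "cb" => MATCH
  Position 10: "ba" => no
  Position 11: "aa" => no
  Position 12: "ab" => no
Total occurrences: 2

2


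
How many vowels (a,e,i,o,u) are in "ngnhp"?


Input: ngnhp
Checking each character:
  'n' at position 0: consonant
  'g' at position 1: consonant
  'n' at position 2: consonant
  'h' at position 3: consonant
  'p' at position 4: consonant
Total vowels: 0

0


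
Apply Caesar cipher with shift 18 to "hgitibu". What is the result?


Caesar cipher: shift "hgitibu" by 18
  'h' (pos 7) + 18 = pos 25 = 'z'
  'g' (pos 6) + 18 = pos 24 = 'y'
  'i' (pos 8) + 18 = pos 0 = 'a'
  't' (pos 19) + 18 = pos 11 = 'l'
  'i' (pos 8) + 18 = pos 0 = 'a'
  'b' (pos 1) + 18 = pos 19 = 't'
  'u' (pos 20) + 18 = pos 12 = 'm'
Result: zyalatm

zyalatm


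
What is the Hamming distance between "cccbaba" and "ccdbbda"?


Comparing "cccbaba" and "ccdbbda" position by position:
  Position 0: 'c' vs 'c' => same
  Position 1: 'c' vs 'c' => same
  Position 2: 'c' vs 'd' => differ
  Position 3: 'b' vs 'b' => same
  Position 4: 'a' vs 'b' => differ
  Position 5: 'b' vs 'd' => differ
  Position 6: 'a' vs 'a' => same
Total differences (Hamming distance): 3

3


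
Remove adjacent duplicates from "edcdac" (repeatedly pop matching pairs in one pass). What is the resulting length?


Input: edcdac
Stack-based adjacent duplicate removal:
  Read 'e': push. Stack: e
  Read 'd': push. Stack: ed
  Read 'c': push. Stack: edc
  Read 'd': push. Stack: edcd
  Read 'a': push. Stack: edcda
  Read 'c': push. Stack: edcdac
Final stack: "edcdac" (length 6)

6


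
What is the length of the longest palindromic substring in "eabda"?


Input: "eabda"
Checking substrings for palindromes:
  No multi-char palindromic substrings found
Longest palindromic substring: "e" with length 1

1


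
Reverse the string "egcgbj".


Input: egcgbj
Reading characters right to left:
  Position 5: 'j'
  Position 4: 'b'
  Position 3: 'g'
  Position 2: 'c'
  Position 1: 'g'
  Position 0: 'e'
Reversed: jbgcge

jbgcge


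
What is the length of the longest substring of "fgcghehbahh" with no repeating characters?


Input: "fgcghehbahh"
Sliding window (track last position of each char):
  Position 0 ('f'): window [0,0] length 1 -- new best
  Position 1 ('g'): window [0,1] length 2 -- new best
  Position 2 ('c'): window [0,2] length 3 -- new best
  Position 3 ('g'): repeat (last at 1), move window start to 2
  Position 3 ('g'): window [2,3] length 2
  Position 4 ('h'): window [2,4] length 3
  Position 5 ('e'): window [2,5] length 4 -- new best
  Position 6 ('h'): repeat (last at 4), move window start to 5
  Position 6 ('h'): window [5,6] length 2
  Position 7 ('b'): window [5,7] length 3
  Position 8 ('a'): window [5,8] length 4
  Position 9 ('h'): repeat (last at 6), move window start to 7
  Position 9 ('h'): window [7,9] length 3
  Position 10 ('h'): repeat (last at 9), move window start to 10
  Position 10 ('h'): window [10,10] length 1
Longest substring with no repeats: "cghe" with length 4

4


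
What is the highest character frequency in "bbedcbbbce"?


Input: bbedcbbbce
Character counts:
  'b': 5
  'c': 2
  'd': 1
  'e': 2
Maximum frequency: 5

5


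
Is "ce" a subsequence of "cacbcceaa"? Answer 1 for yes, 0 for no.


Check if "ce" is a subsequence of "cacbcceaa"
Greedy scan:
  Position 0 ('c'): matches sub[0] = 'c'
  Position 1 ('a'): no match needed
  Position 2 ('c'): no match needed
  Position 3 ('b'): no match needed
  Position 4 ('c'): no match needed
  Position 5 ('c'): no match needed
  Position 6 ('e'): matches sub[1] = 'e'
  Position 7 ('a'): no match needed
  Position 8 ('a'): no match needed
All 2 characters matched => is a subsequence

1


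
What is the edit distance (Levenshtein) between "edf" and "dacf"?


Computing edit distance: "edf" -> "dacf"
DP table:
           d    a    c    f
      0    1    2    3    4
  e   1    1    2    3    4
  d   2    1    2    3    4
  f   3    2    2    3    3
Edit distance = dp[3][4] = 3

3


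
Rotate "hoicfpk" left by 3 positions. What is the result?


Input: "hoicfpk", rotate left by 3
First 3 characters: "hoi"
Remaining characters: "cfpk"
Concatenate remaining + first: "cfpk" + "hoi" = "cfpkhoi"

cfpkhoi


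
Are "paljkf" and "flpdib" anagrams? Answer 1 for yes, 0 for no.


Strings: "paljkf", "flpdib"
Sorted first:  afjklp
Sorted second: bdfilp
Differ at position 0: 'a' vs 'b' => not anagrams

0


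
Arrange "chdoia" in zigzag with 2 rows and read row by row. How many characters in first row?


Zigzag "chdoia" into 2 rows:
Placing characters:
  'c' => row 0
  'h' => row 1
  'd' => row 0
  'o' => row 1
  'i' => row 0
  'a' => row 1
Rows:
  Row 0: "cdi"
  Row 1: "hoa"
First row length: 3

3


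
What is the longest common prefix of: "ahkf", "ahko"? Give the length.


Words: ahkf, ahko
  Position 0: all 'a' => match
  Position 1: all 'h' => match
  Position 2: all 'k' => match
  Position 3: ('f', 'o') => mismatch, stop
LCP = "ahk" (length 3)

3


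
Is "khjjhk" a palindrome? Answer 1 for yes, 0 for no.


Input: khjjhk
Reversed: khjjhk
  Compare pos 0 ('k') with pos 5 ('k'): match
  Compare pos 1 ('h') with pos 4 ('h'): match
  Compare pos 2 ('j') with pos 3 ('j'): match
Result: palindrome

1


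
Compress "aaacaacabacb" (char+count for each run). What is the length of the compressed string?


Input: aaacaacabacb
Runs:
  'a' x 3 => "a3"
  'c' x 1 => "c1"
  'a' x 2 => "a2"
  'c' x 1 => "c1"
  'a' x 1 => "a1"
  'b' x 1 => "b1"
  'a' x 1 => "a1"
  'c' x 1 => "c1"
  'b' x 1 => "b1"
Compressed: "a3c1a2c1a1b1a1c1b1"
Compressed length: 18

18


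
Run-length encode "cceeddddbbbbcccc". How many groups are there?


Input: cceeddddbbbbcccc
Scanning for consecutive runs:
  Group 1: 'c' x 2 (positions 0-1)
  Group 2: 'e' x 2 (positions 2-3)
  Group 3: 'd' x 4 (positions 4-7)
  Group 4: 'b' x 4 (positions 8-11)
  Group 5: 'c' x 4 (positions 12-15)
Total groups: 5

5


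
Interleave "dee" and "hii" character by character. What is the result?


Interleaving "dee" and "hii":
  Position 0: 'd' from first, 'h' from second => "dh"
  Position 1: 'e' from first, 'i' from second => "ei"
  Position 2: 'e' from first, 'i' from second => "ei"
Result: dheiei

dheiei


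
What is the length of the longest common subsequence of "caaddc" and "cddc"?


LCS of "caaddc" and "cddc"
DP table:
           c    d    d    c
      0    0    0    0    0
  c   0    1    1    1    1
  a   0    1    1    1    1
  a   0    1    1    1    1
  d   0    1    2    2    2
  d   0    1    2    3    3
  c   0    1    2    3    4
LCS length = dp[6][4] = 4

4


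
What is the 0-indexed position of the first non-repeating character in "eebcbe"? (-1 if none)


Input: eebcbe
Character frequencies:
  'b': 2
  'c': 1
  'e': 3
Scanning left to right for freq == 1:
  Position 0 ('e'): freq=3, skip
  Position 1 ('e'): freq=3, skip
  Position 2 ('b'): freq=2, skip
  Position 3 ('c'): unique! => answer = 3

3


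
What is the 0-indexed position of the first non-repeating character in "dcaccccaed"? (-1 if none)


Input: dcaccccaed
Character frequencies:
  'a': 2
  'c': 5
  'd': 2
  'e': 1
Scanning left to right for freq == 1:
  Position 0 ('d'): freq=2, skip
  Position 1 ('c'): freq=5, skip
  Position 2 ('a'): freq=2, skip
  Position 3 ('c'): freq=5, skip
  Position 4 ('c'): freq=5, skip
  Position 5 ('c'): freq=5, skip
  Position 6 ('c'): freq=5, skip
  Position 7 ('a'): freq=2, skip
  Position 8 ('e'): unique! => answer = 8

8


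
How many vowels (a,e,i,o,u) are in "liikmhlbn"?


Input: liikmhlbn
Checking each character:
  'l' at position 0: consonant
  'i' at position 1: vowel (running total: 1)
  'i' at position 2: vowel (running total: 2)
  'k' at position 3: consonant
  'm' at position 4: consonant
  'h' at position 5: consonant
  'l' at position 6: consonant
  'b' at position 7: consonant
  'n' at position 8: consonant
Total vowels: 2

2


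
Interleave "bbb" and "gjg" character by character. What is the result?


Interleaving "bbb" and "gjg":
  Position 0: 'b' from first, 'g' from second => "bg"
  Position 1: 'b' from first, 'j' from second => "bj"
  Position 2: 'b' from first, 'g' from second => "bg"
Result: bgbjbg

bgbjbg


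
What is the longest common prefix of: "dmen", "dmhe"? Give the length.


Words: dmen, dmhe
  Position 0: all 'd' => match
  Position 1: all 'm' => match
  Position 2: ('e', 'h') => mismatch, stop
LCP = "dm" (length 2)

2


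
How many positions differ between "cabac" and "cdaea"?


Comparing "cabac" and "cdaea" position by position:
  Position 0: 'c' vs 'c' => same
  Position 1: 'a' vs 'd' => DIFFER
  Position 2: 'b' vs 'a' => DIFFER
  Position 3: 'a' vs 'e' => DIFFER
  Position 4: 'c' vs 'a' => DIFFER
Positions that differ: 4

4


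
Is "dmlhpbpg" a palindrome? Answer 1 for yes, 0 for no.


Input: dmlhpbpg
Reversed: gpbphlmd
  Compare pos 0 ('d') with pos 7 ('g'): MISMATCH
  Compare pos 1 ('m') with pos 6 ('p'): MISMATCH
  Compare pos 2 ('l') with pos 5 ('b'): MISMATCH
  Compare pos 3 ('h') with pos 4 ('p'): MISMATCH
Result: not a palindrome

0


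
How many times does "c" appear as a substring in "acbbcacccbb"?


Searching for "c" in "acbbcacccbb"
Scanning each position:
  Position 0: "a" => no
  Position 1: "c" => MATCH
  Position 2: "b" => no
  Position 3: "b" => no
  Position 4: "c" => MATCH
  Position 5: "a" => no
  Position 6: "c" => MATCH
  Position 7: "c" => MATCH
  Position 8: "c" => MATCH
  Position 9: "b" => no
  Position 10: "b" => no
Total occurrences: 5

5


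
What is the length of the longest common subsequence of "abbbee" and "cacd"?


LCS of "abbbee" and "cacd"
DP table:
           c    a    c    d
      0    0    0    0    0
  a   0    0    1    1    1
  b   0    0    1    1    1
  b   0    0    1    1    1
  b   0    0    1    1    1
  e   0    0    1    1    1
  e   0    0    1    1    1
LCS length = dp[6][4] = 1

1


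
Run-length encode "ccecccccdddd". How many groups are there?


Input: ccecccccdddd
Scanning for consecutive runs:
  Group 1: 'c' x 2 (positions 0-1)
  Group 2: 'e' x 1 (positions 2-2)
  Group 3: 'c' x 5 (positions 3-7)
  Group 4: 'd' x 4 (positions 8-11)
Total groups: 4

4


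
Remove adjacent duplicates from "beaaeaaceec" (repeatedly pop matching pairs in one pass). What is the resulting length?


Input: beaaeaaceec
Stack-based adjacent duplicate removal:
  Read 'b': push. Stack: b
  Read 'e': push. Stack: be
  Read 'a': push. Stack: bea
  Read 'a': matches stack top 'a' => pop. Stack: be
  Read 'e': matches stack top 'e' => pop. Stack: b
  Read 'a': push. Stack: ba
  Read 'a': matches stack top 'a' => pop. Stack: b
  Read 'c': push. Stack: bc
  Read 'e': push. Stack: bce
  Read 'e': matches stack top 'e' => pop. Stack: bc
  Read 'c': matches stack top 'c' => pop. Stack: b
Final stack: "b" (length 1)

1


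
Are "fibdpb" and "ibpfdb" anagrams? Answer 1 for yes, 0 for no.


Strings: "fibdpb", "ibpfdb"
Sorted first:  bbdfip
Sorted second: bbdfip
Sorted forms match => anagrams

1


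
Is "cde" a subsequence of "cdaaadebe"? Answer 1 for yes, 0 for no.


Check if "cde" is a subsequence of "cdaaadebe"
Greedy scan:
  Position 0 ('c'): matches sub[0] = 'c'
  Position 1 ('d'): matches sub[1] = 'd'
  Position 2 ('a'): no match needed
  Position 3 ('a'): no match needed
  Position 4 ('a'): no match needed
  Position 5 ('d'): no match needed
  Position 6 ('e'): matches sub[2] = 'e'
  Position 7 ('b'): no match needed
  Position 8 ('e'): no match needed
All 3 characters matched => is a subsequence

1


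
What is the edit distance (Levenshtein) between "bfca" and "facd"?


Computing edit distance: "bfca" -> "facd"
DP table:
           f    a    c    d
      0    1    2    3    4
  b   1    1    2    3    4
  f   2    1    2    3    4
  c   3    2    2    2    3
  a   4    3    2    3    3
Edit distance = dp[4][4] = 3

3


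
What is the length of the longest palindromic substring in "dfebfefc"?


Input: "dfebfefc"
Checking substrings for palindromes:
  [4:7] "fef" (len 3) => palindrome
Longest palindromic substring: "fef" with length 3

3


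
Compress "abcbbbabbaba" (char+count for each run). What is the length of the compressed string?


Input: abcbbbabbaba
Runs:
  'a' x 1 => "a1"
  'b' x 1 => "b1"
  'c' x 1 => "c1"
  'b' x 3 => "b3"
  'a' x 1 => "a1"
  'b' x 2 => "b2"
  'a' x 1 => "a1"
  'b' x 1 => "b1"
  'a' x 1 => "a1"
Compressed: "a1b1c1b3a1b2a1b1a1"
Compressed length: 18

18


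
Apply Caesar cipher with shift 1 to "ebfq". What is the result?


Caesar cipher: shift "ebfq" by 1
  'e' (pos 4) + 1 = pos 5 = 'f'
  'b' (pos 1) + 1 = pos 2 = 'c'
  'f' (pos 5) + 1 = pos 6 = 'g'
  'q' (pos 16) + 1 = pos 17 = 'r'
Result: fcgr

fcgr


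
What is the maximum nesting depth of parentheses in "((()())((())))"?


Input: "((()())((())))"
Tracking depth:
  Position 0 '(': depth becomes 1
  Position 1 '(': depth becomes 2
  Position 2 '(': depth becomes 3
  Position 3 ')': depth becomes 2
  Position 4 '(': depth becomes 3
  Position 5 ')': depth becomes 2
  Position 6 ')': depth becomes 1
  Position 7 '(': depth becomes 2
  Position 8 '(': depth becomes 3
  Position 9 '(': depth becomes 4
  Position 10 ')': depth becomes 3
  Position 11 ')': depth becomes 2
  Position 12 ')': depth becomes 1
  Position 13 ')': depth becomes 0
Maximum depth reached: 4

4


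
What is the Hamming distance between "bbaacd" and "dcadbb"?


Comparing "bbaacd" and "dcadbb" position by position:
  Position 0: 'b' vs 'd' => differ
  Position 1: 'b' vs 'c' => differ
  Position 2: 'a' vs 'a' => same
  Position 3: 'a' vs 'd' => differ
  Position 4: 'c' vs 'b' => differ
  Position 5: 'd' vs 'b' => differ
Total differences (Hamming distance): 5

5


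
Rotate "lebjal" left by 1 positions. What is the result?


Input: "lebjal", rotate left by 1
First 1 characters: "l"
Remaining characters: "ebjal"
Concatenate remaining + first: "ebjal" + "l" = "ebjall"

ebjall


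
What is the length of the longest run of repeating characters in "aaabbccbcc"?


Input: "aaabbccbcc"
Scanning for longest run:
  Position 1 ('a'): continues run of 'a', length=2
  Position 2 ('a'): continues run of 'a', length=3
  Position 3 ('b'): new char, reset run to 1
  Position 4 ('b'): continues run of 'b', length=2
  Position 5 ('c'): new char, reset run to 1
  Position 6 ('c'): continues run of 'c', length=2
  Position 7 ('b'): new char, reset run to 1
  Position 8 ('c'): new char, reset run to 1
  Position 9 ('c'): continues run of 'c', length=2
Longest run: 'a' with length 3

3


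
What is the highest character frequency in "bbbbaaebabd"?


Input: bbbbaaebabd
Character counts:
  'a': 3
  'b': 6
  'd': 1
  'e': 1
Maximum frequency: 6

6


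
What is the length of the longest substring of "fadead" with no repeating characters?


Input: "fadead"
Sliding window (track last position of each char):
  Position 0 ('f'): window [0,0] length 1 -- new best
  Position 1 ('a'): window [0,1] length 2 -- new best
  Position 2 ('d'): window [0,2] length 3 -- new best
  Position 3 ('e'): window [0,3] length 4 -- new best
  Position 4 ('a'): repeat (last at 1), move window start to 2
  Position 4 ('a'): window [2,4] length 3
  Position 5 ('d'): repeat (last at 2), move window start to 3
  Position 5 ('d'): window [3,5] length 3
Longest substring with no repeats: "fade" with length 4

4


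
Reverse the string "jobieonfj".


Input: jobieonfj
Reading characters right to left:
  Position 8: 'j'
  Position 7: 'f'
  Position 6: 'n'
  Position 5: 'o'
  Position 4: 'e'
  Position 3: 'i'
  Position 2: 'b'
  Position 1: 'o'
  Position 0: 'j'
Reversed: jfnoeiboj

jfnoeiboj


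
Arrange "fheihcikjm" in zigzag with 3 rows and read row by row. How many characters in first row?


Zigzag "fheihcikjm" into 3 rows:
Placing characters:
  'f' => row 0
  'h' => row 1
  'e' => row 2
  'i' => row 1
  'h' => row 0
  'c' => row 1
  'i' => row 2
  'k' => row 1
  'j' => row 0
  'm' => row 1
Rows:
  Row 0: "fhj"
  Row 1: "hickm"
  Row 2: "ei"
First row length: 3

3


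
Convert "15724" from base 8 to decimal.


Input: "15724" in base 8
Positional expansion:
  Digit '1' (value 1) x 8^4 = 4096
  Digit '5' (value 5) x 8^3 = 2560
  Digit '7' (value 7) x 8^2 = 448
  Digit '2' (value 2) x 8^1 = 16
  Digit '4' (value 4) x 8^0 = 4
Sum = 7124

7124


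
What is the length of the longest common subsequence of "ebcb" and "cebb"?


LCS of "ebcb" and "cebb"
DP table:
           c    e    b    b
      0    0    0    0    0
  e   0    0    1    1    1
  b   0    0    1    2    2
  c   0    1    1    2    2
  b   0    1    1    2    3
LCS length = dp[4][4] = 3

3


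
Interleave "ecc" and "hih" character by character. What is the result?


Interleaving "ecc" and "hih":
  Position 0: 'e' from first, 'h' from second => "eh"
  Position 1: 'c' from first, 'i' from second => "ci"
  Position 2: 'c' from first, 'h' from second => "ch"
Result: ehcich

ehcich


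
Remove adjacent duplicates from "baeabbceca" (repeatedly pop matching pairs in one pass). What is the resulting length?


Input: baeabbceca
Stack-based adjacent duplicate removal:
  Read 'b': push. Stack: b
  Read 'a': push. Stack: ba
  Read 'e': push. Stack: bae
  Read 'a': push. Stack: baea
  Read 'b': push. Stack: baeab
  Read 'b': matches stack top 'b' => pop. Stack: baea
  Read 'c': push. Stack: baeac
  Read 'e': push. Stack: baeace
  Read 'c': push. Stack: baeacec
  Read 'a': push. Stack: baeaceca
Final stack: "baeaceca" (length 8)

8


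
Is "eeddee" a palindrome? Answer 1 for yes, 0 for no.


Input: eeddee
Reversed: eeddee
  Compare pos 0 ('e') with pos 5 ('e'): match
  Compare pos 1 ('e') with pos 4 ('e'): match
  Compare pos 2 ('d') with pos 3 ('d'): match
Result: palindrome

1


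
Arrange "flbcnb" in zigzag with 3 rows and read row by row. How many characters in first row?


Zigzag "flbcnb" into 3 rows:
Placing characters:
  'f' => row 0
  'l' => row 1
  'b' => row 2
  'c' => row 1
  'n' => row 0
  'b' => row 1
Rows:
  Row 0: "fn"
  Row 1: "lcb"
  Row 2: "b"
First row length: 2

2


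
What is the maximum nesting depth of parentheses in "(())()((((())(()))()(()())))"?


Input: "(())()((((())(()))()(()())))"
Tracking depth:
  Position 0 '(': depth becomes 1
  Position 1 '(': depth becomes 2
  Position 2 ')': depth becomes 1
  Position 3 ')': depth becomes 0
  Position 4 '(': depth becomes 1
  Position 5 ')': depth becomes 0
  Position 6 '(': depth becomes 1
  Position 7 '(': depth becomes 2
  Position 8 '(': depth becomes 3
  Position 9 '(': depth becomes 4
  Position 10 '(': depth becomes 5
  Position 11 ')': depth becomes 4
  Position 12 ')': depth becomes 3
  Position 13 '(': depth becomes 4
  Position 14 '(': depth becomes 5
  Position 15 ')': depth becomes 4
  Position 16 ')': depth becomes 3
  Position 17 ')': depth becomes 2
  Position 18 '(': depth becomes 3
  Position 19 ')': depth becomes 2
  Position 20 '(': depth becomes 3
  Position 21 '(': depth becomes 4
  Position 22 ')': depth becomes 3
  Position 23 '(': depth becomes 4
  Position 24 ')': depth becomes 3
  Position 25 ')': depth becomes 2
  Position 26 ')': depth becomes 1
  Position 27 ')': depth becomes 0
Maximum depth reached: 5

5


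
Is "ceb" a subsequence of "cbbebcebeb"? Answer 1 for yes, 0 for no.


Check if "ceb" is a subsequence of "cbbebcebeb"
Greedy scan:
  Position 0 ('c'): matches sub[0] = 'c'
  Position 1 ('b'): no match needed
  Position 2 ('b'): no match needed
  Position 3 ('e'): matches sub[1] = 'e'
  Position 4 ('b'): matches sub[2] = 'b'
  Position 5 ('c'): no match needed
  Position 6 ('e'): no match needed
  Position 7 ('b'): no match needed
  Position 8 ('e'): no match needed
  Position 9 ('b'): no match needed
All 3 characters matched => is a subsequence

1


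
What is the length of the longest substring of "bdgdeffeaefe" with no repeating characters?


Input: "bdgdeffeaefe"
Sliding window (track last position of each char):
  Position 0 ('b'): window [0,0] length 1 -- new best
  Position 1 ('d'): window [0,1] length 2 -- new best
  Position 2 ('g'): window [0,2] length 3 -- new best
  Position 3 ('d'): repeat (last at 1), move window start to 2
  Position 3 ('d'): window [2,3] length 2
  Position 4 ('e'): window [2,4] length 3
  Position 5 ('f'): window [2,5] length 4 -- new best
  Position 6 ('f'): repeat (last at 5), move window start to 6
  Position 6 ('f'): window [6,6] length 1
  Position 7 ('e'): window [6,7] length 2
  Position 8 ('a'): window [6,8] length 3
  Position 9 ('e'): repeat (last at 7), move window start to 8
  Position 9 ('e'): window [8,9] length 2
  Position 10 ('f'): window [8,10] length 3
  Position 11 ('e'): repeat (last at 9), move window start to 10
  Position 11 ('e'): window [10,11] length 2
Longest substring with no repeats: "gdef" with length 4

4


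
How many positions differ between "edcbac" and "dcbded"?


Comparing "edcbac" and "dcbded" position by position:
  Position 0: 'e' vs 'd' => DIFFER
  Position 1: 'd' vs 'c' => DIFFER
  Position 2: 'c' vs 'b' => DIFFER
  Position 3: 'b' vs 'd' => DIFFER
  Position 4: 'a' vs 'e' => DIFFER
  Position 5: 'c' vs 'd' => DIFFER
Positions that differ: 6

6


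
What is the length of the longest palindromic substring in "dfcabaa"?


Input: "dfcabaa"
Checking substrings for palindromes:
  [3:6] "aba" (len 3) => palindrome
  [5:7] "aa" (len 2) => palindrome
Longest palindromic substring: "aba" with length 3

3


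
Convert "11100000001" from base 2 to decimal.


Input: "11100000001" in base 2
Positional expansion:
  Digit '1' (value 1) x 2^10 = 1024
  Digit '1' (value 1) x 2^9 = 512
  Digit '1' (value 1) x 2^8 = 256
  Digit '0' (value 0) x 2^7 = 0
  Digit '0' (value 0) x 2^6 = 0
  Digit '0' (value 0) x 2^5 = 0
  Digit '0' (value 0) x 2^4 = 0
  Digit '0' (value 0) x 2^3 = 0
  Digit '0' (value 0) x 2^2 = 0
  Digit '0' (value 0) x 2^1 = 0
  Digit '1' (value 1) x 2^0 = 1
Sum = 1793

1793


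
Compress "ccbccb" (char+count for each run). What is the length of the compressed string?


Input: ccbccb
Runs:
  'c' x 2 => "c2"
  'b' x 1 => "b1"
  'c' x 2 => "c2"
  'b' x 1 => "b1"
Compressed: "c2b1c2b1"
Compressed length: 8

8


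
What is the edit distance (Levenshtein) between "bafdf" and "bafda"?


Computing edit distance: "bafdf" -> "bafda"
DP table:
           b    a    f    d    a
      0    1    2    3    4    5
  b   1    0    1    2    3    4
  a   2    1    0    1    2    3
  f   3    2    1    0    1    2
  d   4    3    2    1    0    1
  f   5    4    3    2    1    1
Edit distance = dp[5][5] = 1

1


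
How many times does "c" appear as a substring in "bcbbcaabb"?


Searching for "c" in "bcbbcaabb"
Scanning each position:
  Position 0: "b" => no
  Position 1: "c" => MATCH
  Position 2: "b" => no
  Position 3: "b" => no
  Position 4: "c" => MATCH
  Position 5: "a" => no
  Position 6: "a" => no
  Position 7: "b" => no
  Position 8: "b" => no
Total occurrences: 2

2


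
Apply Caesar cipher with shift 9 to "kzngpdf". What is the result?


Caesar cipher: shift "kzngpdf" by 9
  'k' (pos 10) + 9 = pos 19 = 't'
  'z' (pos 25) + 9 = pos 8 = 'i'
  'n' (pos 13) + 9 = pos 22 = 'w'
  'g' (pos 6) + 9 = pos 15 = 'p'
  'p' (pos 15) + 9 = pos 24 = 'y'
  'd' (pos 3) + 9 = pos 12 = 'm'
  'f' (pos 5) + 9 = pos 14 = 'o'
Result: tiwpymo

tiwpymo


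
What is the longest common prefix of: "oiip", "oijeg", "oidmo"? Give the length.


Words: oiip, oijeg, oidmo
  Position 0: all 'o' => match
  Position 1: all 'i' => match
  Position 2: ('i', 'j', 'd') => mismatch, stop
LCP = "oi" (length 2)

2


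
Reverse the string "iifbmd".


Input: iifbmd
Reading characters right to left:
  Position 5: 'd'
  Position 4: 'm'
  Position 3: 'b'
  Position 2: 'f'
  Position 1: 'i'
  Position 0: 'i'
Reversed: dmbfii

dmbfii


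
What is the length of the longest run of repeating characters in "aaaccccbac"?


Input: "aaaccccbac"
Scanning for longest run:
  Position 1 ('a'): continues run of 'a', length=2
  Position 2 ('a'): continues run of 'a', length=3
  Position 3 ('c'): new char, reset run to 1
  Position 4 ('c'): continues run of 'c', length=2
  Position 5 ('c'): continues run of 'c', length=3
  Position 6 ('c'): continues run of 'c', length=4
  Position 7 ('b'): new char, reset run to 1
  Position 8 ('a'): new char, reset run to 1
  Position 9 ('c'): new char, reset run to 1
Longest run: 'c' with length 4

4


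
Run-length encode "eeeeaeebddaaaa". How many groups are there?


Input: eeeeaeebddaaaa
Scanning for consecutive runs:
  Group 1: 'e' x 4 (positions 0-3)
  Group 2: 'a' x 1 (positions 4-4)
  Group 3: 'e' x 2 (positions 5-6)
  Group 4: 'b' x 1 (positions 7-7)
  Group 5: 'd' x 2 (positions 8-9)
  Group 6: 'a' x 4 (positions 10-13)
Total groups: 6

6


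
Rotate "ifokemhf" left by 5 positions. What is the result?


Input: "ifokemhf", rotate left by 5
First 5 characters: "ifoke"
Remaining characters: "mhf"
Concatenate remaining + first: "mhf" + "ifoke" = "mhfifoke"

mhfifoke


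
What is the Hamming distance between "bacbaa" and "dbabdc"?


Comparing "bacbaa" and "dbabdc" position by position:
  Position 0: 'b' vs 'd' => differ
  Position 1: 'a' vs 'b' => differ
  Position 2: 'c' vs 'a' => differ
  Position 3: 'b' vs 'b' => same
  Position 4: 'a' vs 'd' => differ
  Position 5: 'a' vs 'c' => differ
Total differences (Hamming distance): 5

5


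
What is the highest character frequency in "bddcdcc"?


Input: bddcdcc
Character counts:
  'b': 1
  'c': 3
  'd': 3
Maximum frequency: 3

3


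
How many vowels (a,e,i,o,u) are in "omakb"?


Input: omakb
Checking each character:
  'o' at position 0: vowel (running total: 1)
  'm' at position 1: consonant
  'a' at position 2: vowel (running total: 2)
  'k' at position 3: consonant
  'b' at position 4: consonant
Total vowels: 2

2


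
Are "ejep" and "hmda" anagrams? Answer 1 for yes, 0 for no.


Strings: "ejep", "hmda"
Sorted first:  eejp
Sorted second: adhm
Differ at position 0: 'e' vs 'a' => not anagrams

0


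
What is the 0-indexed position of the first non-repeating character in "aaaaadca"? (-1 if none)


Input: aaaaadca
Character frequencies:
  'a': 6
  'c': 1
  'd': 1
Scanning left to right for freq == 1:
  Position 0 ('a'): freq=6, skip
  Position 1 ('a'): freq=6, skip
  Position 2 ('a'): freq=6, skip
  Position 3 ('a'): freq=6, skip
  Position 4 ('a'): freq=6, skip
  Position 5 ('d'): unique! => answer = 5

5


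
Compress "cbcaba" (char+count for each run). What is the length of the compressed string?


Input: cbcaba
Runs:
  'c' x 1 => "c1"
  'b' x 1 => "b1"
  'c' x 1 => "c1"
  'a' x 1 => "a1"
  'b' x 1 => "b1"
  'a' x 1 => "a1"
Compressed: "c1b1c1a1b1a1"
Compressed length: 12

12


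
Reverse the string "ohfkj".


Input: ohfkj
Reading characters right to left:
  Position 4: 'j'
  Position 3: 'k'
  Position 2: 'f'
  Position 1: 'h'
  Position 0: 'o'
Reversed: jkfho

jkfho


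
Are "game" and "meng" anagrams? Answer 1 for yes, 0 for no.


Strings: "game", "meng"
Sorted first:  aegm
Sorted second: egmn
Differ at position 0: 'a' vs 'e' => not anagrams

0


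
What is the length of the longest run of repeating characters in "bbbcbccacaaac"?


Input: "bbbcbccacaaac"
Scanning for longest run:
  Position 1 ('b'): continues run of 'b', length=2
  Position 2 ('b'): continues run of 'b', length=3
  Position 3 ('c'): new char, reset run to 1
  Position 4 ('b'): new char, reset run to 1
  Position 5 ('c'): new char, reset run to 1
  Position 6 ('c'): continues run of 'c', length=2
  Position 7 ('a'): new char, reset run to 1
  Position 8 ('c'): new char, reset run to 1
  Position 9 ('a'): new char, reset run to 1
  Position 10 ('a'): continues run of 'a', length=2
  Position 11 ('a'): continues run of 'a', length=3
  Position 12 ('c'): new char, reset run to 1
Longest run: 'b' with length 3

3
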